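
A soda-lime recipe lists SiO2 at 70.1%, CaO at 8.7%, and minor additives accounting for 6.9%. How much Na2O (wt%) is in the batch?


Pieces sum to 100%:
  Na2O = 100 - (SiO2 + CaO + others)
  Na2O = 100 - (70.1 + 8.7 + 6.9) = 14.3%

14.3%


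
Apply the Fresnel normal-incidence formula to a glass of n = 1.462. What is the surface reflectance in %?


Fresnel reflectance at normal incidence:
  R = ((n - 1)/(n + 1))^2
  (n - 1)/(n + 1) = (1.462 - 1)/(1.462 + 1) = 0.187652
  R = 0.187652^2 = 0.0352133
  R(%) = 0.0352133 * 100 = 3.521%

3.521%


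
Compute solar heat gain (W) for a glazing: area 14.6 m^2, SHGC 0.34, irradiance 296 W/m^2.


Solar heat gain: Q = Area * SHGC * Irradiance
  Q = 14.6 * 0.34 * 296 = 1469.3 W

1469.3 W


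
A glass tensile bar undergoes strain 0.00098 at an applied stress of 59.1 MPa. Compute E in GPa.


Young's modulus: E = stress / strain
  E = 59.1 MPa / 0.00098 = 60306.12 MPa
Convert to GPa: 60306.12 / 1000 = 60.31 GPa

60.31 GPa


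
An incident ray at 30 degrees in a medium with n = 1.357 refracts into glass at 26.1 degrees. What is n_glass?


Apply Snell's law: n1 * sin(theta1) = n2 * sin(theta2)
  n2 = n1 * sin(theta1) / sin(theta2)
  sin(30) = 0.5
  sin(26.1) = 0.439939
  n2 = 1.357 * 0.5 / 0.439939 = 1.5423

1.5423


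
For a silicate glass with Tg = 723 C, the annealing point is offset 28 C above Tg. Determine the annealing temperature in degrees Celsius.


The annealing temperature is Tg plus the offset:
  T_anneal = 723 + 28 = 751 C

751 C


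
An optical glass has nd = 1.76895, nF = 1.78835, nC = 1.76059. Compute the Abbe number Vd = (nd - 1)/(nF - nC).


Abbe number formula: Vd = (nd - 1) / (nF - nC)
  nd - 1 = 1.76895 - 1 = 0.76895
  nF - nC = 1.78835 - 1.76059 = 0.02776
  Vd = 0.76895 / 0.02776 = 27.7

27.7


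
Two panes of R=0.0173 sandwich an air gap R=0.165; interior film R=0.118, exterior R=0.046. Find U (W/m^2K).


Total thermal resistance (series):
  R_total = R_in + R_glass + R_air + R_glass + R_out
  R_total = 0.118 + 0.0173 + 0.165 + 0.0173 + 0.046 = 0.3636 m^2K/W
U-value = 1 / R_total = 1 / 0.3636 = 2.75 W/m^2K

2.75 W/m^2K


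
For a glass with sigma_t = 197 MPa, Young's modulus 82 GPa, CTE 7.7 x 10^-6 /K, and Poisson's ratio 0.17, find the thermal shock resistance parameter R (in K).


Thermal shock resistance: R = sigma * (1 - nu) / (E * alpha)
  Numerator = 197 * (1 - 0.17) = 163.51
  Denominator = 82 * 1000 * (7.7 x 10^-6) = 0.6314
  R = 163.51 / 0.6314 = 259.0 K

259.0 K


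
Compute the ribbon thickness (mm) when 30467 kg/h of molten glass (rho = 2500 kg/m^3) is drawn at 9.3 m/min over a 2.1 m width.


Ribbon cross-section from mass balance:
  Volume rate = throughput / density = 30467 / 2500 = 12.1868 m^3/h
  thickness = volume rate / (speed * 60 * width), i.e.
  thickness = throughput / (60 * speed * width * density) * 1000
  thickness = 30467 / (60 * 9.3 * 2.1 * 2500) * 1000 = 10.4 mm

10.4 mm


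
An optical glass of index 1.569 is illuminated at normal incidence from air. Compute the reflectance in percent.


Fresnel reflectance at normal incidence:
  R = ((n - 1)/(n + 1))^2
  (n - 1)/(n + 1) = (1.569 - 1)/(1.569 + 1) = 0.221487
  R = 0.221487^2 = 0.0490565
  R(%) = 0.0490565 * 100 = 4.906%

4.906%


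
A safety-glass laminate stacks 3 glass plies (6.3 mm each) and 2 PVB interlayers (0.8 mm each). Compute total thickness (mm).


Total thickness = glass contribution + PVB contribution
  Glass: 3 * 6.3 = 18.9 mm
  PVB: 2 * 0.8 = 1.6 mm
  Total = 18.9 + 1.6 = 20.5 mm

20.5 mm


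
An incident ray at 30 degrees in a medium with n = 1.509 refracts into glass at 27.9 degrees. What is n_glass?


Apply Snell's law: n1 * sin(theta1) = n2 * sin(theta2)
  n2 = n1 * sin(theta1) / sin(theta2)
  sin(30) = 0.5
  sin(27.9) = 0.46793
  n2 = 1.509 * 0.5 / 0.46793 = 1.6124

1.6124


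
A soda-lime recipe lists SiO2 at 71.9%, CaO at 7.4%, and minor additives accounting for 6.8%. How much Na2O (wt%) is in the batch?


Pieces sum to 100%:
  Na2O = 100 - (SiO2 + CaO + others)
  Na2O = 100 - (71.9 + 7.4 + 6.8) = 13.9%

13.9%


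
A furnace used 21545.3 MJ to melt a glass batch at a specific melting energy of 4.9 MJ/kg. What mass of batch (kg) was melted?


Rearrange E = m * s for m:
  m = E / s
  m = 21545.3 / 4.9 = 4397.0 kg

4397.0 kg


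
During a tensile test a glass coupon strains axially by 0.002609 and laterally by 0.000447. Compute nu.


Poisson's ratio: nu = lateral strain / axial strain
  nu = 0.000447 / 0.002609 = 0.1713

0.1713


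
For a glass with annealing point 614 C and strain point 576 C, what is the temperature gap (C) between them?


Gap = T_anneal - T_strain:
  gap = 614 - 576 = 38 C

38 C


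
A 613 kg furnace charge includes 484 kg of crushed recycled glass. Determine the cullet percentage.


Cullet ratio = (cullet mass / total batch mass) * 100
  Ratio = 484 / 613 * 100 = 78.96%

78.96%


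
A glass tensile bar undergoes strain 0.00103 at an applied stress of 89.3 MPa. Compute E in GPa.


Young's modulus: E = stress / strain
  E = 89.3 MPa / 0.00103 = 86699.03 MPa
Convert to GPa: 86699.03 / 1000 = 86.7 GPa

86.7 GPa


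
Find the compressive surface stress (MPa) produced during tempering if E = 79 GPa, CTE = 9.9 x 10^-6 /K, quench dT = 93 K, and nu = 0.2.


Tempering stress: sigma = E * alpha * dT / (1 - nu)
  E (MPa) = 79 * 1000 = 79000
  Numerator = 79000 * (9.9 x 10^-6) * 93 = 72.7353
  Denominator = 1 - 0.2 = 0.8
  sigma = 72.7353 / 0.8 = 90.9 MPa

90.9 MPa


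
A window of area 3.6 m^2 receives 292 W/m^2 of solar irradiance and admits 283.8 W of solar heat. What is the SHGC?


Rearrange Q = Area * SHGC * Irradiance:
  SHGC = Q / (Area * Irradiance)
  SHGC = 283.8 / (3.6 * 292) = 0.27

0.27


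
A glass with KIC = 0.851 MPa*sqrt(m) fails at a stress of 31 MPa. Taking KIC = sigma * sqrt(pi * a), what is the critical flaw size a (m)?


Rearrange KIC = sigma * sqrt(pi * a):
  sqrt(pi * a) = KIC / sigma
  sqrt(pi * a) = 0.851 / 31 = 0.027452
  a = (KIC / sigma)^2 / pi
  a = 0.027452^2 / pi = 0.0002399 m

0.0002399 m


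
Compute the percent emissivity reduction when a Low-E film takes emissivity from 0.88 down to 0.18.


Percentage reduction = (1 - coated/uncoated) * 100
  Ratio = 0.18 / 0.88 = 0.2045
  Reduction = (1 - 0.2045) * 100 = 79.5%

79.5%


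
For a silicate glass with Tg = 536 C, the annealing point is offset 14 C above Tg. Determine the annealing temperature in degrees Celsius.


The annealing temperature is Tg plus the offset:
  T_anneal = 536 + 14 = 550 C

550 C


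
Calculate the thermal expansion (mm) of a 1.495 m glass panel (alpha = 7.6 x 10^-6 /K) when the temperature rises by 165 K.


Thermal expansion formula: dL = alpha * L0 * dT
  dL = (7.6 x 10^-6) * 1.495 * 165 = 0.00187473 m
Convert to mm: 0.00187473 * 1000 = 1.8747 mm

1.8747 mm


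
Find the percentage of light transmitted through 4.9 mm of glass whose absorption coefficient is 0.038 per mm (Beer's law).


Beer-Lambert law: T = exp(-alpha * thickness)
  exponent = -0.038 * 4.9 = -0.1862
  T = exp(-0.1862) = 0.8301
  Percentage = 0.8301 * 100 = 83.01%

83.01%


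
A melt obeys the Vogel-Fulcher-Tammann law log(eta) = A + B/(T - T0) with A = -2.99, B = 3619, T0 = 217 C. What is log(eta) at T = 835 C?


VFT equation: log(eta) = A + B / (T - T0)
  T - T0 = 835 - 217 = 618
  B / (T - T0) = 3619 / 618 = 5.856
  log(eta) = -2.99 + 5.856 = 2.866

2.866


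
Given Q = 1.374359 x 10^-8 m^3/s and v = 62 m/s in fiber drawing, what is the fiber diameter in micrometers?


Cross-sectional area from continuity:
  A = Q / v = 1.374359 x 10^-8 / 62 = 2.216708 x 10^-10 m^2
Diameter from circular cross-section:
  d = sqrt(4A / pi) * 10^6 (m -> um)
  d = sqrt(4 * 2.216708 x 10^-10 / pi) * 10^6 = 16.8 um

16.8 um


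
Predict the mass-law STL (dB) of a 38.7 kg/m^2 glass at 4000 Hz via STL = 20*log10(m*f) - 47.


Mass law: STL = 20 * log10(m * f) - 47
  m * f = 38.7 * 4000 = 154800
  log10(154800) = 5.18977
  STL = 20 * 5.18977 - 47 = 103.7954 - 47 = 56.8 dB

56.8 dB


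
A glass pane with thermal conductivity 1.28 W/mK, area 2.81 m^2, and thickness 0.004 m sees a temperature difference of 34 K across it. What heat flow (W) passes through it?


Fourier's law: Q = k * A * dT / t
  Q = 1.28 * 2.81 * 34 / 0.004
  Q = 122.2912 / 0.004 = 30572.8 W

30572.8 W


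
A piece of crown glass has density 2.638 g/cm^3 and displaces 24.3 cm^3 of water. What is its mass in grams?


Rearrange rho = m / V:
  m = rho * V
  m = 2.638 * 24.3 = 64.103 g

64.103 g


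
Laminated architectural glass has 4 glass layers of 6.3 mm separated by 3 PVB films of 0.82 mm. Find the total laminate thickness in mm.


Total thickness = glass contribution + PVB contribution
  Glass: 4 * 6.3 = 25.2 mm
  PVB: 3 * 0.82 = 2.46 mm
  Total = 25.2 + 2.46 = 27.66 mm

27.66 mm


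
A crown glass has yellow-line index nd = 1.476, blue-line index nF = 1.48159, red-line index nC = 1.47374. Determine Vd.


Abbe number formula: Vd = (nd - 1) / (nF - nC)
  nd - 1 = 1.476 - 1 = 0.476
  nF - nC = 1.48159 - 1.47374 = 0.00785
  Vd = 0.476 / 0.00785 = 60.64

60.64


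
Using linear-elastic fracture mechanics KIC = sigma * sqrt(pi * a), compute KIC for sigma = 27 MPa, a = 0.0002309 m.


Fracture toughness: KIC = sigma * sqrt(pi * a)
  pi * a = pi * 0.0002309 = 0.000725394
  sqrt(pi * a) = 0.026933
  KIC = 27 * 0.026933 = 0.727 MPa*sqrt(m)

0.727 MPa*sqrt(m)


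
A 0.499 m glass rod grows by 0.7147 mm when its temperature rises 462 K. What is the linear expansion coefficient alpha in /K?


Rearrange dL = alpha * L0 * dT for alpha:
  alpha = dL / (L0 * dT)
  alpha = (0.7147 / 1000) / (0.499 * 462) = 0.0000031 /K = 3.1 x 10^-6 /K

3.1 x 10^-6 /K


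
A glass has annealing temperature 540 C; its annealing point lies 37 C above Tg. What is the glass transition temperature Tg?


Rearrange T_anneal = Tg + offset for Tg:
  Tg = T_anneal - offset = 540 - 37 = 503 C

503 C


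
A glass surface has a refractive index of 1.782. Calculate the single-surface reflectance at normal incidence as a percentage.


Fresnel reflectance at normal incidence:
  R = ((n - 1)/(n + 1))^2
  (n - 1)/(n + 1) = (1.782 - 1)/(1.782 + 1) = 0.281093
  R = 0.281093^2 = 0.0790133
  R(%) = 0.0790133 * 100 = 7.901%

7.901%


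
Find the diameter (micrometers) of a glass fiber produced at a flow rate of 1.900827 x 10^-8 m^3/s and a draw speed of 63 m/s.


Cross-sectional area from continuity:
  A = Q / v = 1.900827 x 10^-8 / 63 = 3.017186 x 10^-10 m^2
Diameter from circular cross-section:
  d = sqrt(4A / pi) * 10^6 (m -> um)
  d = sqrt(4 * 3.017186 x 10^-10 / pi) * 10^6 = 19.6 um

19.6 um


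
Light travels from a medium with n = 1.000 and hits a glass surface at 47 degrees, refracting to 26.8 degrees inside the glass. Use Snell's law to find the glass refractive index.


Apply Snell's law: n1 * sin(theta1) = n2 * sin(theta2)
  n2 = n1 * sin(theta1) / sin(theta2)
  sin(47) = 0.731354
  sin(26.8) = 0.450878
  n2 = 1.000 * 0.731354 / 0.450878 = 1.6221

1.6221


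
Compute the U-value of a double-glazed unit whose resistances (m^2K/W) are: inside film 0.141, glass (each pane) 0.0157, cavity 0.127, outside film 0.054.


Total thermal resistance (series):
  R_total = R_in + R_glass + R_air + R_glass + R_out
  R_total = 0.141 + 0.0157 + 0.127 + 0.0157 + 0.054 = 0.3534 m^2K/W
U-value = 1 / R_total = 1 / 0.3534 = 2.83 W/m^2K

2.83 W/m^2K


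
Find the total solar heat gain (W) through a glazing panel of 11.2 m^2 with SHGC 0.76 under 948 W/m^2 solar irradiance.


Solar heat gain: Q = Area * SHGC * Irradiance
  Q = 11.2 * 0.76 * 948 = 8069.4 W

8069.4 W


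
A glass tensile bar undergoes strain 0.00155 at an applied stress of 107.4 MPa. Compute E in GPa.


Young's modulus: E = stress / strain
  E = 107.4 MPa / 0.00155 = 69290.32 MPa
Convert to GPa: 69290.32 / 1000 = 69.29 GPa

69.29 GPa


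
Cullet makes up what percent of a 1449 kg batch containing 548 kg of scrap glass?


Cullet ratio = (cullet mass / total batch mass) * 100
  Ratio = 548 / 1449 * 100 = 37.82%

37.82%


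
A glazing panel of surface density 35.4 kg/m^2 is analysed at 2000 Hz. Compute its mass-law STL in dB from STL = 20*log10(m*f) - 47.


Mass law: STL = 20 * log10(m * f) - 47
  m * f = 35.4 * 2000 = 70800
  log10(70800) = 4.85003
  STL = 20 * 4.85003 - 47 = 97.0006 - 47 = 50.0 dB

50.0 dB


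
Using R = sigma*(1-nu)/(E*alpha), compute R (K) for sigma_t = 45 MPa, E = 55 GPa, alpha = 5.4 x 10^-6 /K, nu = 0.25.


Thermal shock resistance: R = sigma * (1 - nu) / (E * alpha)
  Numerator = 45 * (1 - 0.25) = 33.75
  Denominator = 55 * 1000 * (5.4 x 10^-6) = 0.297
  R = 33.75 / 0.297 = 113.6 K

113.6 K


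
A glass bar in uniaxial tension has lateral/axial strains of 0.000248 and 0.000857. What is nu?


Poisson's ratio: nu = lateral strain / axial strain
  nu = 0.000248 / 0.000857 = 0.2894

0.2894


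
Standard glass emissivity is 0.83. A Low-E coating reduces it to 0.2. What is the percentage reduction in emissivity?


Percentage reduction = (1 - coated/uncoated) * 100
  Ratio = 0.2 / 0.83 = 0.241
  Reduction = (1 - 0.241) * 100 = 75.9%

75.9%


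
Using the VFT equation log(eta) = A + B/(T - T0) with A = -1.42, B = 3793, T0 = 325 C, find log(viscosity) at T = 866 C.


VFT equation: log(eta) = A + B / (T - T0)
  T - T0 = 866 - 325 = 541
  B / (T - T0) = 3793 / 541 = 7.011
  log(eta) = -1.42 + 7.011 = 5.591

5.591


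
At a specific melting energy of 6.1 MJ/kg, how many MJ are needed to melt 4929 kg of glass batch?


Total energy = mass * specific energy
  E = 4929 * 6.1 = 30066.9 MJ

30066.9 MJ


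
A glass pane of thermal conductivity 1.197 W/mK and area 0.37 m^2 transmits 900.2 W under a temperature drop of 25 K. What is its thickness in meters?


Fourier's law: t = k * A * dT / Q
  t = 1.197 * 0.37 * 25 / 900.2
  t = 11.07225 / 900.2 = 0.0123 m

0.0123 m


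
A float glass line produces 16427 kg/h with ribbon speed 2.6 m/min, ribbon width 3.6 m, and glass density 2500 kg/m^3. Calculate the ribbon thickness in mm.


Ribbon cross-section from mass balance:
  Volume rate = throughput / density = 16427 / 2500 = 6.5708 m^3/h
  thickness = volume rate / (speed * 60 * width), i.e.
  thickness = throughput / (60 * speed * width * density) * 1000
  thickness = 16427 / (60 * 2.6 * 3.6 * 2500) * 1000 = 11.7 mm

11.7 mm


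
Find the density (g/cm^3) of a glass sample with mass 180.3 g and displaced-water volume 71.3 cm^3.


Use the definition of density:
  rho = mass / volume
  rho = 180.3 / 71.3 = 2.529 g/cm^3

2.529 g/cm^3


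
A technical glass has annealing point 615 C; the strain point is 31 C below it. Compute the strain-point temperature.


Strain point = annealing point - difference:
  T_strain = 615 - 31 = 584 C

584 C


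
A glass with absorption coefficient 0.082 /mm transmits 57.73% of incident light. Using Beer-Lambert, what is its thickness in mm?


Rearrange T = exp(-alpha * thickness):
  thickness = -ln(T) / alpha
  T = 57.73/100 = 0.5773
  ln(T) = -0.54939
  -ln(T) = 0.54939
  thickness = 0.54939 / 0.082 = 6.7 mm

6.7 mm


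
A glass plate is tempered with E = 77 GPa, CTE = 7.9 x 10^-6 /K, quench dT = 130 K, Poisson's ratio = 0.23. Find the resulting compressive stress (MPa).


Tempering stress: sigma = E * alpha * dT / (1 - nu)
  E (MPa) = 77 * 1000 = 77000
  Numerator = 77000 * (7.9 x 10^-6) * 130 = 79.079
  Denominator = 1 - 0.23 = 0.77
  sigma = 79.079 / 0.77 = 102.7 MPa

102.7 MPa


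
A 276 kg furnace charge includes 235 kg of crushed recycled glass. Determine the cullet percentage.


Cullet ratio = (cullet mass / total batch mass) * 100
  Ratio = 235 / 276 * 100 = 85.14%

85.14%


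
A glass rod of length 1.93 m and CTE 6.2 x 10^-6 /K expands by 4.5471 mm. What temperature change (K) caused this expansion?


Rearrange dL = alpha * L0 * dT for dT:
  dT = dL / (alpha * L0)
  dL (m) = 4.5471 / 1000 = 0.0045471
  dT = 0.0045471 / ((6.2 x 10^-6) * 1.93) = 380.0 K

380.0 K


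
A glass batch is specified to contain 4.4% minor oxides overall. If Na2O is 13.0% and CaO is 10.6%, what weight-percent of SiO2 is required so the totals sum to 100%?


Known pieces sum to 100%:
  SiO2 = 100 - (others + Na2O + CaO)
  SiO2 = 100 - (4.4 + 13.0 + 10.6) = 72.0%

72.0%


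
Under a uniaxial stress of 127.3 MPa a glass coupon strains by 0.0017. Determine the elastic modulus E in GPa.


Young's modulus: E = stress / strain
  E = 127.3 MPa / 0.0017 = 74882.35 MPa
Convert to GPa: 74882.35 / 1000 = 74.88 GPa

74.88 GPa


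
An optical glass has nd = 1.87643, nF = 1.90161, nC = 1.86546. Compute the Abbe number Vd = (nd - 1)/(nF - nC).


Abbe number formula: Vd = (nd - 1) / (nF - nC)
  nd - 1 = 1.87643 - 1 = 0.87643
  nF - nC = 1.90161 - 1.86546 = 0.03615
  Vd = 0.87643 / 0.03615 = 24.24

24.24


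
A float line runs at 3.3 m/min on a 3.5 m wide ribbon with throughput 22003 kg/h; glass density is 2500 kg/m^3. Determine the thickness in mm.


Ribbon cross-section from mass balance:
  Volume rate = throughput / density = 22003 / 2500 = 8.8012 m^3/h
  thickness = volume rate / (speed * 60 * width), i.e.
  thickness = throughput / (60 * speed * width * density) * 1000
  thickness = 22003 / (60 * 3.3 * 3.5 * 2500) * 1000 = 12.7 mm

12.7 mm


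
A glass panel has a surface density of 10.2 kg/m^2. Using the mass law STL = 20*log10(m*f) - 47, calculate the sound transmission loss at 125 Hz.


Mass law: STL = 20 * log10(m * f) - 47
  m * f = 10.2 * 125 = 1275
  log10(1275) = 3.10551
  STL = 20 * 3.10551 - 47 = 62.1102 - 47 = 15.1 dB

15.1 dB


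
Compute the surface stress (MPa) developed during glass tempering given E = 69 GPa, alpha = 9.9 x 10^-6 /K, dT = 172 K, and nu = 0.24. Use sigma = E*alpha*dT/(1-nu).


Tempering stress: sigma = E * alpha * dT / (1 - nu)
  E (MPa) = 69 * 1000 = 69000
  Numerator = 69000 * (9.9 x 10^-6) * 172 = 117.4932
  Denominator = 1 - 0.24 = 0.76
  sigma = 117.4932 / 0.76 = 154.6 MPa

154.6 MPa


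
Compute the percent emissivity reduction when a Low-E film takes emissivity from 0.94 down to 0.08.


Percentage reduction = (1 - coated/uncoated) * 100
  Ratio = 0.08 / 0.94 = 0.0851
  Reduction = (1 - 0.0851) * 100 = 91.5%

91.5%


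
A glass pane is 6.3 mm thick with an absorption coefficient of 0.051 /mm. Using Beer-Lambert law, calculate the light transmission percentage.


Beer-Lambert law: T = exp(-alpha * thickness)
  exponent = -0.051 * 6.3 = -0.3213
  T = exp(-0.3213) = 0.7252
  Percentage = 0.7252 * 100 = 72.52%

72.52%


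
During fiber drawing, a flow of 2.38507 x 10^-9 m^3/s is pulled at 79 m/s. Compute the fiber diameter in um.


Cross-sectional area from continuity:
  A = Q / v = 2.38507 x 10^-9 / 79 = 3.019076 x 10^-11 m^2
Diameter from circular cross-section:
  d = sqrt(4A / pi) * 10^6 (m -> um)
  d = sqrt(4 * 3.019076 x 10^-11 / pi) * 10^6 = 6.2 um

6.2 um


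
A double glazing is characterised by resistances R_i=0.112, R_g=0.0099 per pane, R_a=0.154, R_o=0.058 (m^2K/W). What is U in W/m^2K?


Total thermal resistance (series):
  R_total = R_in + R_glass + R_air + R_glass + R_out
  R_total = 0.112 + 0.0099 + 0.154 + 0.0099 + 0.058 = 0.3438 m^2K/W
U-value = 1 / R_total = 1 / 0.3438 = 2.909 W/m^2K

2.909 W/m^2K


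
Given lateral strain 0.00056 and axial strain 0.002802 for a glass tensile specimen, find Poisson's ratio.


Poisson's ratio: nu = lateral strain / axial strain
  nu = 0.00056 / 0.002802 = 0.1999

0.1999


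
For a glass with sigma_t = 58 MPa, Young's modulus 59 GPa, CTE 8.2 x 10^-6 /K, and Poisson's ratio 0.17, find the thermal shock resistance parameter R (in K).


Thermal shock resistance: R = sigma * (1 - nu) / (E * alpha)
  Numerator = 58 * (1 - 0.17) = 48.14
  Denominator = 59 * 1000 * (8.2 x 10^-6) = 0.4838
  R = 48.14 / 0.4838 = 99.5 K

99.5 K


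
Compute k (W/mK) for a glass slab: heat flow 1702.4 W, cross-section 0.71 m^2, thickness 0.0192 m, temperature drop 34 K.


Fourier's law rearranged: k = Q * t / (A * dT)
  Numerator = 1702.4 * 0.0192 = 32.68608
  Denominator = 0.71 * 34 = 24.14
  k = 32.68608 / 24.14 = 1.354 W/mK

1.354 W/mK


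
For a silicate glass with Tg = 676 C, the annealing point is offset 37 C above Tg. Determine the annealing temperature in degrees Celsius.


The annealing temperature is Tg plus the offset:
  T_anneal = 676 + 37 = 713 C

713 C


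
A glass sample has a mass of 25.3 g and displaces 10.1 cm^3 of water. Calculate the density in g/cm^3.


Use the definition of density:
  rho = mass / volume
  rho = 25.3 / 10.1 = 2.505 g/cm^3

2.505 g/cm^3


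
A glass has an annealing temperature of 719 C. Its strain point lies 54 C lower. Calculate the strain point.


Strain point = annealing point - difference:
  T_strain = 719 - 54 = 665 C

665 C


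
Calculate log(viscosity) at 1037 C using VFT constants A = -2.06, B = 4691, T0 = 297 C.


VFT equation: log(eta) = A + B / (T - T0)
  T - T0 = 1037 - 297 = 740
  B / (T - T0) = 4691 / 740 = 6.339
  log(eta) = -2.06 + 6.339 = 4.279

4.279


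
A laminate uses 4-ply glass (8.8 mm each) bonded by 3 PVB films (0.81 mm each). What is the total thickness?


Total thickness = glass contribution + PVB contribution
  Glass: 4 * 8.8 = 35.2 mm
  PVB: 3 * 0.81 = 2.43 mm
  Total = 35.2 + 2.43 = 37.63 mm

37.63 mm


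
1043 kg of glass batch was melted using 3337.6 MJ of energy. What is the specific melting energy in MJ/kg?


Rearrange E = m * s for s:
  s = E / m
  s = 3337.6 / 1043 = 3.2 MJ/kg

3.2 MJ/kg


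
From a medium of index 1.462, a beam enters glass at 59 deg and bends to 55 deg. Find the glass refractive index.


Apply Snell's law: n1 * sin(theta1) = n2 * sin(theta2)
  n2 = n1 * sin(theta1) / sin(theta2)
  sin(59) = 0.857167
  sin(55) = 0.819152
  n2 = 1.462 * 0.857167 / 0.819152 = 1.5298

1.5298


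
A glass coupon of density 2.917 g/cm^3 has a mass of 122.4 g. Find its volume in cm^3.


Rearrange rho = m / V:
  V = m / rho
  V = 122.4 / 2.917 = 41.961 cm^3

41.961 cm^3


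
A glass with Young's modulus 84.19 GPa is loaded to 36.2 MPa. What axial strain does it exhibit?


Rearrange E = sigma / epsilon:
  epsilon = sigma / E
  E (MPa) = 84.19 * 1000 = 84190
  epsilon = 36.2 / 84190 = 0.00043

0.00043


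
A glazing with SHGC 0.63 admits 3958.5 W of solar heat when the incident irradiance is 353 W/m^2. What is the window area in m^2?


Rearrange Q = Area * SHGC * Irradiance:
  Area = Q / (SHGC * Irradiance)
  Area = 3958.5 / (0.63 * 353) = 17.8 m^2

17.8 m^2


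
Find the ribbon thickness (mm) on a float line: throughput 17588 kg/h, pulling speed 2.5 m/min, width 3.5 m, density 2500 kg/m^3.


Ribbon cross-section from mass balance:
  Volume rate = throughput / density = 17588 / 2500 = 7.0352 m^3/h
  thickness = volume rate / (speed * 60 * width), i.e.
  thickness = throughput / (60 * speed * width * density) * 1000
  thickness = 17588 / (60 * 2.5 * 3.5 * 2500) * 1000 = 13.4 mm

13.4 mm


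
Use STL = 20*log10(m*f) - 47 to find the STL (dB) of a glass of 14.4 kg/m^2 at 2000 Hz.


Mass law: STL = 20 * log10(m * f) - 47
  m * f = 14.4 * 2000 = 28800
  log10(28800) = 4.45939
  STL = 20 * 4.45939 - 47 = 89.1878 - 47 = 42.2 dB

42.2 dB


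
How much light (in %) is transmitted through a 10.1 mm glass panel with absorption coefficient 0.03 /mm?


Beer-Lambert law: T = exp(-alpha * thickness)
  exponent = -0.03 * 10.1 = -0.303
  T = exp(-0.303) = 0.7386
  Percentage = 0.7386 * 100 = 73.86%

73.86%


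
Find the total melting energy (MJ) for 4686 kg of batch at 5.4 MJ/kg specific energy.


Total energy = mass * specific energy
  E = 4686 * 5.4 = 25304.4 MJ

25304.4 MJ


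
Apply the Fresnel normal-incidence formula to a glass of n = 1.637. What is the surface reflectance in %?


Fresnel reflectance at normal incidence:
  R = ((n - 1)/(n + 1))^2
  (n - 1)/(n + 1) = (1.637 - 1)/(1.637 + 1) = 0.241562
  R = 0.241562^2 = 0.0583522
  R(%) = 0.0583522 * 100 = 5.835%

5.835%


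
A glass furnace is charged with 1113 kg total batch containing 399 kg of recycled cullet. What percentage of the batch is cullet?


Cullet ratio = (cullet mass / total batch mass) * 100
  Ratio = 399 / 1113 * 100 = 35.85%

35.85%


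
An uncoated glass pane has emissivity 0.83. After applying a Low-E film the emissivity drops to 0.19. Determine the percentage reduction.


Percentage reduction = (1 - coated/uncoated) * 100
  Ratio = 0.19 / 0.83 = 0.2289
  Reduction = (1 - 0.2289) * 100 = 77.1%

77.1%


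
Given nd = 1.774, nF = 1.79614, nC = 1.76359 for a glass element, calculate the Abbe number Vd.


Abbe number formula: Vd = (nd - 1) / (nF - nC)
  nd - 1 = 1.774 - 1 = 0.774
  nF - nC = 1.79614 - 1.76359 = 0.03255
  Vd = 0.774 / 0.03255 = 23.78

23.78


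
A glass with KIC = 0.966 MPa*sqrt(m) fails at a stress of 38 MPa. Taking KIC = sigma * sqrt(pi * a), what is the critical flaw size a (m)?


Rearrange KIC = sigma * sqrt(pi * a):
  sqrt(pi * a) = KIC / sigma
  sqrt(pi * a) = 0.966 / 38 = 0.025421
  a = (KIC / sigma)^2 / pi
  a = 0.025421^2 / pi = 0.0002057 m

0.0002057 m


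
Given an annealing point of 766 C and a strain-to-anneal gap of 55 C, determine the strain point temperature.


Strain point = annealing point - difference:
  T_strain = 766 - 55 = 711 C

711 C


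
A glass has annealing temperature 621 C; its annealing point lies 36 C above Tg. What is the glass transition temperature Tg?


Rearrange T_anneal = Tg + offset for Tg:
  Tg = T_anneal - offset = 621 - 36 = 585 C

585 C


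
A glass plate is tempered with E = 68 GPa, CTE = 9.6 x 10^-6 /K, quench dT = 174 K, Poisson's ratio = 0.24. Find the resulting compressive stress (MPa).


Tempering stress: sigma = E * alpha * dT / (1 - nu)
  E (MPa) = 68 * 1000 = 68000
  Numerator = 68000 * (9.6 x 10^-6) * 174 = 113.5872
  Denominator = 1 - 0.24 = 0.76
  sigma = 113.5872 / 0.76 = 149.5 MPa

149.5 MPa


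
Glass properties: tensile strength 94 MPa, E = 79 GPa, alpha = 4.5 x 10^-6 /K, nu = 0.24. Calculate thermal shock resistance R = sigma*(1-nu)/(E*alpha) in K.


Thermal shock resistance: R = sigma * (1 - nu) / (E * alpha)
  Numerator = 94 * (1 - 0.24) = 71.44
  Denominator = 79 * 1000 * (4.5 x 10^-6) = 0.3555
  R = 71.44 / 0.3555 = 201.0 K

201.0 K


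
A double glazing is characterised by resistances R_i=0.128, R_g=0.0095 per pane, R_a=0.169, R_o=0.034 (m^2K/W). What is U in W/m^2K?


Total thermal resistance (series):
  R_total = R_in + R_glass + R_air + R_glass + R_out
  R_total = 0.128 + 0.0095 + 0.169 + 0.0095 + 0.034 = 0.35 m^2K/W
U-value = 1 / R_total = 1 / 0.35 = 2.857 W/m^2K

2.857 W/m^2K


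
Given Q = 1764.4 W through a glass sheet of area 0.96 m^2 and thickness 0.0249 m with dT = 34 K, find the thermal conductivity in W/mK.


Fourier's law rearranged: k = Q * t / (A * dT)
  Numerator = 1764.4 * 0.0249 = 43.93356
  Denominator = 0.96 * 34 = 32.64
  k = 43.93356 / 32.64 = 1.346 W/mK

1.346 W/mK


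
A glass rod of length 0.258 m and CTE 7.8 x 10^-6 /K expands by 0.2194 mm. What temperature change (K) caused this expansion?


Rearrange dL = alpha * L0 * dT for dT:
  dT = dL / (alpha * L0)
  dL (m) = 0.2194 / 1000 = 0.0002194
  dT = 0.0002194 / ((7.8 x 10^-6) * 0.258) = 109.0 K

109.0 K


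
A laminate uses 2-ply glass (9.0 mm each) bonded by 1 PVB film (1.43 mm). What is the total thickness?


Total thickness = glass contribution + PVB contribution
  Glass: 2 * 9.0 = 18.0 mm
  PVB: 1 * 1.43 = 1.43 mm
  Total = 18.0 + 1.43 = 19.43 mm

19.43 mm


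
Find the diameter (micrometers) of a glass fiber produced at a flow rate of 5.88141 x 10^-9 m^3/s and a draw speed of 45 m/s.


Cross-sectional area from continuity:
  A = Q / v = 5.88141 x 10^-9 / 45 = 1.30698 x 10^-10 m^2
Diameter from circular cross-section:
  d = sqrt(4A / pi) * 10^6 (m -> um)
  d = sqrt(4 * 1.30698 x 10^-10 / pi) * 10^6 = 12.9 um

12.9 um


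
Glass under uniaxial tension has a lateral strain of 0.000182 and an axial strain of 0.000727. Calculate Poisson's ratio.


Poisson's ratio: nu = lateral strain / axial strain
  nu = 0.000182 / 0.000727 = 0.2503

0.2503


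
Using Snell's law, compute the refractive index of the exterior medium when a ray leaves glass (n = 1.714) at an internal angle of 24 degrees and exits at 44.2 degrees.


Apply Snell's law: n1 * sin(theta1) = n2 * sin(theta2)
  n2 = n1 * sin(theta1) / sin(theta2)
  sin(24) = 0.406737
  sin(44.2) = 0.697165
  n2 = 1.714 * 0.406737 / 0.697165 = 1.0

1.0


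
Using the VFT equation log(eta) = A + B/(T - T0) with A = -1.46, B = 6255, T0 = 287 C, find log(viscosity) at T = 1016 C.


VFT equation: log(eta) = A + B / (T - T0)
  T - T0 = 1016 - 287 = 729
  B / (T - T0) = 6255 / 729 = 8.58
  log(eta) = -1.46 + 8.58 = 7.12

7.12


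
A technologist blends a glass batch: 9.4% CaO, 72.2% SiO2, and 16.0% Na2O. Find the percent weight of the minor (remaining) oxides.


Sum the three major oxides:
  SiO2 + Na2O + CaO = 72.2 + 16.0 + 9.4 = 97.6%
Subtract from 100%:
  Others = 100 - 97.6 = 2.4%

2.4%


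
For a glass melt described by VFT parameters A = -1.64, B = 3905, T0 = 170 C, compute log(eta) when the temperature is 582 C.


VFT equation: log(eta) = A + B / (T - T0)
  T - T0 = 582 - 170 = 412
  B / (T - T0) = 3905 / 412 = 9.478
  log(eta) = -1.64 + 9.478 = 7.838

7.838


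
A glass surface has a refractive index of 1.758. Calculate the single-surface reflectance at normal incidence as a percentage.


Fresnel reflectance at normal incidence:
  R = ((n - 1)/(n + 1))^2
  (n - 1)/(n + 1) = (1.758 - 1)/(1.758 + 1) = 0.274837
  R = 0.274837^2 = 0.0755354
  R(%) = 0.0755354 * 100 = 7.554%

7.554%


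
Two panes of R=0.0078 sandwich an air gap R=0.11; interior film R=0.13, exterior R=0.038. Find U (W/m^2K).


Total thermal resistance (series):
  R_total = R_in + R_glass + R_air + R_glass + R_out
  R_total = 0.13 + 0.0078 + 0.11 + 0.0078 + 0.038 = 0.2936 m^2K/W
U-value = 1 / R_total = 1 / 0.2936 = 3.406 W/m^2K

3.406 W/m^2K


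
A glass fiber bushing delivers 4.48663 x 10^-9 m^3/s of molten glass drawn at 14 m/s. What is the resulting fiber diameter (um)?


Cross-sectional area from continuity:
  A = Q / v = 4.48663 x 10^-9 / 14 = 3.204736 x 10^-10 m^2
Diameter from circular cross-section:
  d = sqrt(4A / pi) * 10^6 (m -> um)
  d = sqrt(4 * 3.204736 x 10^-10 / pi) * 10^6 = 20.2 um

20.2 um


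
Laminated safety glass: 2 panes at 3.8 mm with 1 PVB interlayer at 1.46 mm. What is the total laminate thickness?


Total thickness = glass contribution + PVB contribution
  Glass: 2 * 3.8 = 7.6 mm
  PVB: 1 * 1.46 = 1.46 mm
  Total = 7.6 + 1.46 = 9.06 mm

9.06 mm


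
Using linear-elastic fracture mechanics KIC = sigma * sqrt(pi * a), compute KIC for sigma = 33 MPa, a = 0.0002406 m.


Fracture toughness: KIC = sigma * sqrt(pi * a)
  pi * a = pi * 0.0002406 = 0.000755867
  sqrt(pi * a) = 0.027493
  KIC = 33 * 0.027493 = 0.907 MPa*sqrt(m)

0.907 MPa*sqrt(m)


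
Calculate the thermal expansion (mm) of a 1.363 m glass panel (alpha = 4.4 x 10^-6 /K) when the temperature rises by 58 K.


Thermal expansion formula: dL = alpha * L0 * dT
  dL = (4.4 x 10^-6) * 1.363 * 58 = 0.00034784 m
Convert to mm: 0.00034784 * 1000 = 0.3478 mm

0.3478 mm


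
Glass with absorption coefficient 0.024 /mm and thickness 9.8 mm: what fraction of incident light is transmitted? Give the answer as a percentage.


Beer-Lambert law: T = exp(-alpha * thickness)
  exponent = -0.024 * 9.8 = -0.2352
  T = exp(-0.2352) = 0.7904
  Percentage = 0.7904 * 100 = 79.04%

79.04%


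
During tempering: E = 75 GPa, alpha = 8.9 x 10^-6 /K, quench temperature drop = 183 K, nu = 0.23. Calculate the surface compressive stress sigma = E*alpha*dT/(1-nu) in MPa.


Tempering stress: sigma = E * alpha * dT / (1 - nu)
  E (MPa) = 75 * 1000 = 75000
  Numerator = 75000 * (8.9 x 10^-6) * 183 = 122.1525
  Denominator = 1 - 0.23 = 0.77
  sigma = 122.1525 / 0.77 = 158.6 MPa

158.6 MPa


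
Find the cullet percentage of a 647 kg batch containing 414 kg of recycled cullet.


Cullet ratio = (cullet mass / total batch mass) * 100
  Ratio = 414 / 647 * 100 = 63.99%

63.99%


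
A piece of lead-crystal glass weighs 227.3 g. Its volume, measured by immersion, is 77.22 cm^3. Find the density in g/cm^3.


Use the definition of density:
  rho = mass / volume
  rho = 227.3 / 77.22 = 2.944 g/cm^3

2.944 g/cm^3


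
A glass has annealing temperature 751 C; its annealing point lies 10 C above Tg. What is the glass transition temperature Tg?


Rearrange T_anneal = Tg + offset for Tg:
  Tg = T_anneal - offset = 751 - 10 = 741 C

741 C


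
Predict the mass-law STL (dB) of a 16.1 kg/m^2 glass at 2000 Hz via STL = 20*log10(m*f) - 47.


Mass law: STL = 20 * log10(m * f) - 47
  m * f = 16.1 * 2000 = 32200
  log10(32200) = 4.50786
  STL = 20 * 4.50786 - 47 = 90.1572 - 47 = 43.2 dB

43.2 dB


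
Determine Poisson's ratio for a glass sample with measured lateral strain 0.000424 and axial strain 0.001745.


Poisson's ratio: nu = lateral strain / axial strain
  nu = 0.000424 / 0.001745 = 0.243

0.243


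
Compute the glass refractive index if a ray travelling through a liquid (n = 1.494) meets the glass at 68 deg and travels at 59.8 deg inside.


Apply Snell's law: n1 * sin(theta1) = n2 * sin(theta2)
  n2 = n1 * sin(theta1) / sin(theta2)
  sin(68) = 0.927184
  sin(59.8) = 0.864275
  n2 = 1.494 * 0.927184 / 0.864275 = 1.6027

1.6027


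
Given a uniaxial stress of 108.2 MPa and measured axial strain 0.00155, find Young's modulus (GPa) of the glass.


Young's modulus: E = stress / strain
  E = 108.2 MPa / 0.00155 = 69806.45 MPa
Convert to GPa: 69806.45 / 1000 = 69.81 GPa

69.81 GPa


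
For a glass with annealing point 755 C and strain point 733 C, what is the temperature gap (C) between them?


Gap = T_anneal - T_strain:
  gap = 755 - 733 = 22 C

22 C


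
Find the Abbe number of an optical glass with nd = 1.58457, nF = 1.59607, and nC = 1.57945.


Abbe number formula: Vd = (nd - 1) / (nF - nC)
  nd - 1 = 1.58457 - 1 = 0.58457
  nF - nC = 1.59607 - 1.57945 = 0.01662
  Vd = 0.58457 / 0.01662 = 35.17

35.17


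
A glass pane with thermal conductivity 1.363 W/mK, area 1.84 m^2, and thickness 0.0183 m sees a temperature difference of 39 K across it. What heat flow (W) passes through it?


Fourier's law: Q = k * A * dT / t
  Q = 1.363 * 1.84 * 39 / 0.0183
  Q = 97.80888 / 0.0183 = 5344.7 W

5344.7 W


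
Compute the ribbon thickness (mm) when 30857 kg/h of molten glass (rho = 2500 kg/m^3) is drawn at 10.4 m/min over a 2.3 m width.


Ribbon cross-section from mass balance:
  Volume rate = throughput / density = 30857 / 2500 = 12.3428 m^3/h
  thickness = volume rate / (speed * 60 * width), i.e.
  thickness = throughput / (60 * speed * width * density) * 1000
  thickness = 30857 / (60 * 10.4 * 2.3 * 2500) * 1000 = 8.6 mm

8.6 mm


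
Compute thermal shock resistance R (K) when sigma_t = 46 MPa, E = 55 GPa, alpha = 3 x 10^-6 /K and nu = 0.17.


Thermal shock resistance: R = sigma * (1 - nu) / (E * alpha)
  Numerator = 46 * (1 - 0.17) = 38.18
  Denominator = 55 * 1000 * (3 x 10^-6) = 0.165
  R = 38.18 / 0.165 = 231.4 K

231.4 K


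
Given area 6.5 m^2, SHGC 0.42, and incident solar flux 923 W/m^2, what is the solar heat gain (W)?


Solar heat gain: Q = Area * SHGC * Irradiance
  Q = 6.5 * 0.42 * 923 = 2519.8 W

2519.8 W


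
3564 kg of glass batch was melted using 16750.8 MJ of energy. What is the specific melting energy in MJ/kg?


Rearrange E = m * s for s:
  s = E / m
  s = 16750.8 / 3564 = 4.7 MJ/kg

4.7 MJ/kg


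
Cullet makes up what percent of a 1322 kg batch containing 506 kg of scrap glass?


Cullet ratio = (cullet mass / total batch mass) * 100
  Ratio = 506 / 1322 * 100 = 38.28%

38.28%


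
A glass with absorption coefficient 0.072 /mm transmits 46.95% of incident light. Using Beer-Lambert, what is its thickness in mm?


Rearrange T = exp(-alpha * thickness):
  thickness = -ln(T) / alpha
  T = 46.95/100 = 0.4695
  ln(T) = -0.75609
  -ln(T) = 0.75609
  thickness = 0.75609 / 0.072 = 10.5 mm

10.5 mm


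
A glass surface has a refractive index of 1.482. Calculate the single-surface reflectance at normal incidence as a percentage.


Fresnel reflectance at normal incidence:
  R = ((n - 1)/(n + 1))^2
  (n - 1)/(n + 1) = (1.482 - 1)/(1.482 + 1) = 0.194198
  R = 0.194198^2 = 0.0377129
  R(%) = 0.0377129 * 100 = 3.771%

3.771%


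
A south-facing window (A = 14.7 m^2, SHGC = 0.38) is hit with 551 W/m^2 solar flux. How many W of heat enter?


Solar heat gain: Q = Area * SHGC * Irradiance
  Q = 14.7 * 0.38 * 551 = 3077.9 W

3077.9 W


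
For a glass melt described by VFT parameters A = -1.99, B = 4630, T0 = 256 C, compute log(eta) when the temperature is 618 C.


VFT equation: log(eta) = A + B / (T - T0)
  T - T0 = 618 - 256 = 362
  B / (T - T0) = 4630 / 362 = 12.79
  log(eta) = -1.99 + 12.79 = 10.8

10.8


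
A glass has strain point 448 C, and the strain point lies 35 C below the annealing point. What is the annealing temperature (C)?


T_anneal = T_strain + gap:
  T_anneal = 448 + 35 = 483 C

483 C


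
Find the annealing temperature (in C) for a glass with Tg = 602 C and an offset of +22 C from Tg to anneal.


The annealing temperature is Tg plus the offset:
  T_anneal = 602 + 22 = 624 C

624 C


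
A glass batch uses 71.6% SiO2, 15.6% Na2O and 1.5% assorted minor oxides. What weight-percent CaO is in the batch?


Pieces sum to 100%:
  CaO = 100 - (SiO2 + Na2O + others)
  CaO = 100 - (71.6 + 15.6 + 1.5) = 11.3%

11.3%


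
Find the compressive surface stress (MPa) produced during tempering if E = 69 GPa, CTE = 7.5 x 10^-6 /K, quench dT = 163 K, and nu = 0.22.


Tempering stress: sigma = E * alpha * dT / (1 - nu)
  E (MPa) = 69 * 1000 = 69000
  Numerator = 69000 * (7.5 x 10^-6) * 163 = 84.3525
  Denominator = 1 - 0.22 = 0.78
  sigma = 84.3525 / 0.78 = 108.1 MPa

108.1 MPa


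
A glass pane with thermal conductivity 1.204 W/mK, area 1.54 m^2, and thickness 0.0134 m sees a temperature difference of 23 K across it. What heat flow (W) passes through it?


Fourier's law: Q = k * A * dT / t
  Q = 1.204 * 1.54 * 23 / 0.0134
  Q = 42.64568 / 0.0134 = 3182.5 W

3182.5 W


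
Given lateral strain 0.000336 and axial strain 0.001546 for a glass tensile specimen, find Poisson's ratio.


Poisson's ratio: nu = lateral strain / axial strain
  nu = 0.000336 / 0.001546 = 0.2173

0.2173


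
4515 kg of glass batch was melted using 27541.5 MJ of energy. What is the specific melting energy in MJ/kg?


Rearrange E = m * s for s:
  s = E / m
  s = 27541.5 / 4515 = 6.1 MJ/kg

6.1 MJ/kg


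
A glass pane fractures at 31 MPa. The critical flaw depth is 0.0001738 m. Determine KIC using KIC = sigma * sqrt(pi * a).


Fracture toughness: KIC = sigma * sqrt(pi * a)
  pi * a = pi * 0.0001738 = 0.000546009
  sqrt(pi * a) = 0.023367
  KIC = 31 * 0.023367 = 0.724 MPa*sqrt(m)

0.724 MPa*sqrt(m)


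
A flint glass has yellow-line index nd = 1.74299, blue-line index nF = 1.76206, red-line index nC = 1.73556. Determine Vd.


Abbe number formula: Vd = (nd - 1) / (nF - nC)
  nd - 1 = 1.74299 - 1 = 0.74299
  nF - nC = 1.76206 - 1.73556 = 0.0265
  Vd = 0.74299 / 0.0265 = 28.04

28.04


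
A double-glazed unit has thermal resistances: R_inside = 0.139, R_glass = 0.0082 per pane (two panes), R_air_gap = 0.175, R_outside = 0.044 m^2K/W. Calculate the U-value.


Total thermal resistance (series):
  R_total = R_in + R_glass + R_air + R_glass + R_out
  R_total = 0.139 + 0.0082 + 0.175 + 0.0082 + 0.044 = 0.3744 m^2K/W
U-value = 1 / R_total = 1 / 0.3744 = 2.671 W/m^2K

2.671 W/m^2K


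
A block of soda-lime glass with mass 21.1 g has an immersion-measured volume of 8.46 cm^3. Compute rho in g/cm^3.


Use the definition of density:
  rho = mass / volume
  rho = 21.1 / 8.46 = 2.494 g/cm^3

2.494 g/cm^3
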